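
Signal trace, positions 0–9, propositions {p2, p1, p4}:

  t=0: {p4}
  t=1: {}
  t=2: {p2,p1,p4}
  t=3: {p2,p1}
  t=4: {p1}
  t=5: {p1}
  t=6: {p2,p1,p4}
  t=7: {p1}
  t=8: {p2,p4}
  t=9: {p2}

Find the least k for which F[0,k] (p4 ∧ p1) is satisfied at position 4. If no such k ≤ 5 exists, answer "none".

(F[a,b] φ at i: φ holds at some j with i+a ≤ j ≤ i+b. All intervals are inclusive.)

Scan j = 4,5,… for (p4 ∧ p1):
  j=4: fails
  j=5: fails
  j=6: holds
First hit at j=6, so smallest k = 6-4 = 2.

2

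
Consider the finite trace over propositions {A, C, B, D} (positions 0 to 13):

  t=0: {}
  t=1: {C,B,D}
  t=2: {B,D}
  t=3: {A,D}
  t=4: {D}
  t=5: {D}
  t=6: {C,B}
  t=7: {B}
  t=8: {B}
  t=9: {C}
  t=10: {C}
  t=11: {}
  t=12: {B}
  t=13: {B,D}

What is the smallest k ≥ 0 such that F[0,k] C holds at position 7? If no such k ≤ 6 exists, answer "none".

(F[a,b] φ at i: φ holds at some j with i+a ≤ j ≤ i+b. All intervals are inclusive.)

Scan j = 7,8,… for C:
  j=7: fails
  j=8: fails
  j=9: holds
First hit at j=9, so smallest k = 9-7 = 2.

2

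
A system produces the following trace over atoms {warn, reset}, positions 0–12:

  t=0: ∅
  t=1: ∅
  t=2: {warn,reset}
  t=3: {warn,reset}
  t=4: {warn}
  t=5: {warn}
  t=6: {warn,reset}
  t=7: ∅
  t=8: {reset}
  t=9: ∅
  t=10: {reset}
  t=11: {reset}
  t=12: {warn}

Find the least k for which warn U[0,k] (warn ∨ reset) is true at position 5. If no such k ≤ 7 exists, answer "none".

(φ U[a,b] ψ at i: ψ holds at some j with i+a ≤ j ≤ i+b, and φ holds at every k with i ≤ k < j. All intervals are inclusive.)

0

Need earliest j ≥ 5 with (warn ∨ reset), and warn at every k in [5,j-1].
  j=5: rhs holds (empty prefix). k = 0.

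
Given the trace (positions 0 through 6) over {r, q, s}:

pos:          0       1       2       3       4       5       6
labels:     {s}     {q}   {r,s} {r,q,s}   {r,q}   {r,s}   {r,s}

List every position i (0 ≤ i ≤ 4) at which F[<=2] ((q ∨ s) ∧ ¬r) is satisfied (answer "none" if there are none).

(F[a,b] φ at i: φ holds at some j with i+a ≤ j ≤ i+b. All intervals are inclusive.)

0, 1

Evaluate at each i in [0,4]:
  i=0: ✓ (witness j=0)
  i=1: ✓ (witness j=1)
  i=2: ✗ (none in [2,4])
  i=3: ✗ (none in [3,5])
  i=4: ✗ (none in [4,6])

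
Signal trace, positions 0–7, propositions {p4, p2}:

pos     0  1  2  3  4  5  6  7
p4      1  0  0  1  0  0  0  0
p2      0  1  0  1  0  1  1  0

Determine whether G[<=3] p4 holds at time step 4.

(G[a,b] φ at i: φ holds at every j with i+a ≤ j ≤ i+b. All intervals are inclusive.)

Check p4 at every j in [4,7]:
  j=4: false
  j=5: false
  j=6: false
  j=7: false
Fails at j=4 → formula fails.

No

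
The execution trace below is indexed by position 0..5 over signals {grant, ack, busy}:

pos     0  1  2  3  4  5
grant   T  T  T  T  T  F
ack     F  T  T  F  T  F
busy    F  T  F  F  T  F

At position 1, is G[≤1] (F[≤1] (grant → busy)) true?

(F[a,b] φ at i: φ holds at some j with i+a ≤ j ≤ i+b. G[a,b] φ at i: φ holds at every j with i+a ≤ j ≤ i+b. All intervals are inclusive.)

Check F[≤1] (grant → busy) at every j in [1,2]:
  j=1: holds (witness at 1)
  j=2: fails (none in [2,3])
Fails at j=2 → formula fails.

No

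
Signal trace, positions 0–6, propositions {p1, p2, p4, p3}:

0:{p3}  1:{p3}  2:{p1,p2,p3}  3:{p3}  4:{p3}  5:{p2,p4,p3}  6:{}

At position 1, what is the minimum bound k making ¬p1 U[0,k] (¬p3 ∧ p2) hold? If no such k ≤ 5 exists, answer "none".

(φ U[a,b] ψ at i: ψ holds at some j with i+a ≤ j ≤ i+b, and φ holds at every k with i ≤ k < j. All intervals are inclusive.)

none

Need earliest j ≥ 1 with (¬p3 ∧ p2), and ¬p1 at every k in [1,j-1].
  j=1: rhs fails.
  j=2: rhs fails.
  j=3: rhs fails.
  j=4: rhs fails.
  j=5: rhs fails.
  j=6: rhs fails.
No witness within the range → none.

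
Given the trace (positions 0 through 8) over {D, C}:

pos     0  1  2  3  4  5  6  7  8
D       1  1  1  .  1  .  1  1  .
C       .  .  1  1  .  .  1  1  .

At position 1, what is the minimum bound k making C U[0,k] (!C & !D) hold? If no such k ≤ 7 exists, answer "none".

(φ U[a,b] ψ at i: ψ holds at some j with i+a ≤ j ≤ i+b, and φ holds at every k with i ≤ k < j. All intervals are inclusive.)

none

Need earliest j ≥ 1 with (!C & !D), and C at every k in [1,j-1].
  j=1: rhs fails.
  j=2: rhs fails.
  j=3: rhs fails.
  j=4: rhs fails.
  j=5: rhs holds but lhs fails at k=1.
  j=6: rhs fails.
  j=7: rhs fails.
  j=8: rhs holds but lhs fails at k=1.
No witness within the range → none.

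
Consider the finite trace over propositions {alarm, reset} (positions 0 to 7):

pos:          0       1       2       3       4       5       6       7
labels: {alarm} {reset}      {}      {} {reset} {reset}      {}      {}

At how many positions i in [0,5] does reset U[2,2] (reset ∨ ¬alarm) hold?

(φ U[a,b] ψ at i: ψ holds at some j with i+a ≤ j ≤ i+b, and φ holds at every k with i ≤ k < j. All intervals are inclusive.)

Evaluate at each i in [0,5]:
  i=0: ✗ (lhs fails at k=0 before rhs at j=2)
  i=1: ✗ (lhs fails at k=2 before rhs at j=3)
  i=2: ✗ (lhs fails at k=2 before rhs at j=4)
  i=3: ✗ (lhs fails at k=3 before rhs at j=5)
  i=4: ✓ (rhs at j=6; lhs holds on [4,5])
  i=5: ✗ (lhs fails at k=6 before rhs at j=7)
Positions where it holds: {4} → 1.

1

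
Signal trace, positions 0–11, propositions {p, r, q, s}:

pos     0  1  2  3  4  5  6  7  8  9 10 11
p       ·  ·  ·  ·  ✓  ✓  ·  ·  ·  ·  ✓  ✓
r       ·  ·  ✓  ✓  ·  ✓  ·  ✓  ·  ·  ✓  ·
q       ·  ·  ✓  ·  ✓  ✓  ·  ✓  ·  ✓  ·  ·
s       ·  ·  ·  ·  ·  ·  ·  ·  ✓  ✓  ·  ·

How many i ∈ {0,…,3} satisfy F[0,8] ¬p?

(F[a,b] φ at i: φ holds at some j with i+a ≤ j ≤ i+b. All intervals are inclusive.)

Evaluate at each i in [0,3]:
  i=0: ✓ (witness j=0)
  i=1: ✓ (witness j=1)
  i=2: ✓ (witness j=2)
  i=3: ✓ (witness j=3)
Positions where it holds: {0, 1, 2, 3} → 4.

4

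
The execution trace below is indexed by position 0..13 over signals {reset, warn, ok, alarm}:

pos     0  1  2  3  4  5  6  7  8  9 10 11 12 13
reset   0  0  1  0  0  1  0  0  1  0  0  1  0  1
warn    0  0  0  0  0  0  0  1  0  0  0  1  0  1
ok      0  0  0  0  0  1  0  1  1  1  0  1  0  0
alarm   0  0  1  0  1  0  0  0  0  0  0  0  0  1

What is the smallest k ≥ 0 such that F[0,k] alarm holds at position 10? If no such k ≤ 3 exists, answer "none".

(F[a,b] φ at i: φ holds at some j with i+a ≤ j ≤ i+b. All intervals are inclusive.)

3

Scan j = 10,11,… for alarm:
  j=10: fails
  j=11: fails
  j=12: fails
  j=13: holds
First hit at j=13, so smallest k = 13-10 = 3.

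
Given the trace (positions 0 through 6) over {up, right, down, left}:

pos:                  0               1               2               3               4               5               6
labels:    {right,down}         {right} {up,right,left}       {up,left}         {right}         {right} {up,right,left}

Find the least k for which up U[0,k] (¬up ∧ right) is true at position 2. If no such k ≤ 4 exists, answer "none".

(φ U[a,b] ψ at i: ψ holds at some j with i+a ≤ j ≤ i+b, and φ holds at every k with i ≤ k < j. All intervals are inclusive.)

2

Need earliest j ≥ 2 with (¬up ∧ right), and up at every k in [2,j-1].
  j=2: rhs fails.
  j=3: rhs fails.
  j=4: rhs holds; lhs holds on [2,3]. k = 2.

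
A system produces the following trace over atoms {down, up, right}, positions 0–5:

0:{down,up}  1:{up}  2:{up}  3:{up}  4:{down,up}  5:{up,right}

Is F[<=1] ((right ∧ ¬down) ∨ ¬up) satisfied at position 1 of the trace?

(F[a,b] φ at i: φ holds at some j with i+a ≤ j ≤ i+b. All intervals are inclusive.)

Check ((right ∧ ¬down) ∨ ¬up) at each j in [1,2]:
  j=1: false
  j=2: false
No position in the window satisfies it → formula fails.

False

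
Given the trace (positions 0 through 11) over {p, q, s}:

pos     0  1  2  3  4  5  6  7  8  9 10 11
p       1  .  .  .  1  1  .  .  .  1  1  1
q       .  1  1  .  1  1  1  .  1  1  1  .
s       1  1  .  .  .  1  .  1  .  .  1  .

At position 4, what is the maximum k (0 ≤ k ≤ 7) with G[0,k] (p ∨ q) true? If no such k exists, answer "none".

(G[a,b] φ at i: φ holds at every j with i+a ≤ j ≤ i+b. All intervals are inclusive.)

2

(p ∨ q) must hold from j=4 onward; find where it first fails.
  j=4: holds
  j=5: holds
  j=6: holds
  j=7: fails
Holds on [4,6], so largest k = 2.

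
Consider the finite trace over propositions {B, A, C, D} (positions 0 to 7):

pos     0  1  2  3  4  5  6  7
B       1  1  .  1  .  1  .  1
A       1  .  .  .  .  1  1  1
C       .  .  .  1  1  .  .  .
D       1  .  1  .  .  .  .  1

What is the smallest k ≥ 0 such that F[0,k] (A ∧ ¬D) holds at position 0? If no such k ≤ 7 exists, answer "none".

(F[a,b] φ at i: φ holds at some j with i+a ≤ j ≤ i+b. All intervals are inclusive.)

5

Scan j = 0,1,… for (A ∧ ¬D):
  j=0: fails
  j=1: fails
  j=2: fails
  j=3: fails
  j=4: fails
  j=5: holds
First hit at j=5, so smallest k = 5-0 = 5.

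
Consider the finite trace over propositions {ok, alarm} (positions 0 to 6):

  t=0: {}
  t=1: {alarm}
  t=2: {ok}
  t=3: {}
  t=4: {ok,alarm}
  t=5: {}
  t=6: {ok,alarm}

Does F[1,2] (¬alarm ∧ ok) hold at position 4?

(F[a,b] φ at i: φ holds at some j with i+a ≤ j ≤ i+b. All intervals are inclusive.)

No

Check (¬alarm ∧ ok) at each j in [5,6]:
  j=5: false
  j=6: false
No position in the window satisfies it → formula fails.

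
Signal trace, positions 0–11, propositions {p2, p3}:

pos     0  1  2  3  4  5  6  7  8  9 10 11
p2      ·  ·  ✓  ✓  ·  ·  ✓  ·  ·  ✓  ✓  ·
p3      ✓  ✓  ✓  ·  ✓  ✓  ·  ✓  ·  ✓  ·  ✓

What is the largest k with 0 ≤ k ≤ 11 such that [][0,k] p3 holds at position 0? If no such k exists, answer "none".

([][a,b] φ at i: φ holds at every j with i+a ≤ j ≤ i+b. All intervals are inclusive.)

p3 must hold from j=0 onward; find where it first fails.
  j=0: holds
  j=1: holds
  j=2: holds
  j=3: fails
Holds on [0,2], so largest k = 2.

2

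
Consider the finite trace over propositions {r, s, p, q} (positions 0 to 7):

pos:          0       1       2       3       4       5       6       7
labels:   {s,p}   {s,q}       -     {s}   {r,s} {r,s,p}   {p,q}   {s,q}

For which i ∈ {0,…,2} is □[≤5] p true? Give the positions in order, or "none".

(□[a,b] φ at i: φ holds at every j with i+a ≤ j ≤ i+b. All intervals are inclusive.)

Evaluate at each i in [0,2]:
  i=0: ✗ (fails at j=1)
  i=1: ✗ (fails at j=1)
  i=2: ✗ (fails at j=2)

none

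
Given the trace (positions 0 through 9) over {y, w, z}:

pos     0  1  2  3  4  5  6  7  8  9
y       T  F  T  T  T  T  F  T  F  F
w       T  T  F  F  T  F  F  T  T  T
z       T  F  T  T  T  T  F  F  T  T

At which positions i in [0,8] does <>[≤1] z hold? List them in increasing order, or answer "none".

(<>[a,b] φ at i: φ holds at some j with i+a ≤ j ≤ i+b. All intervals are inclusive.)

0, 1, 2, 3, 4, 5, 7, 8

Evaluate at each i in [0,8]:
  i=0: ✓ (witness j=0)
  i=1: ✓ (witness j=2)
  i=2: ✓ (witness j=2)
  i=3: ✓ (witness j=3)
  i=4: ✓ (witness j=4)
  i=5: ✓ (witness j=5)
  i=6: ✗ (none in [6,7])
  i=7: ✓ (witness j=8)
  i=8: ✓ (witness j=8)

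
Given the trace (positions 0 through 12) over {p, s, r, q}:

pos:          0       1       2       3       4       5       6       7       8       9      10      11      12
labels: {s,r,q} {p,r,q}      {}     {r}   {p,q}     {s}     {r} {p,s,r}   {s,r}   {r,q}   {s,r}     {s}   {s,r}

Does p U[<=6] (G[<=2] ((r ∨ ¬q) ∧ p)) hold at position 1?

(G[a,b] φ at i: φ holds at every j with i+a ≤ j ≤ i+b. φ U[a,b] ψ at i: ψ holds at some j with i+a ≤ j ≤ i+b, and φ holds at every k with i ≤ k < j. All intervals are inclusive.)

Need some j in [1,7] with G[<=2] ((r ∨ ¬q) ∧ p), and p at every k in [1,j-1].
  j=1: G[<=2] ((r ∨ ¬q) ∧ p) — fails at 2.
  j=2: G[<=2] ((r ∨ ¬q) ∧ p) — fails at 2.
  j=3: G[<=2] ((r ∨ ¬q) ∧ p) — fails at 3.
  j=4: G[<=2] ((r ∨ ¬q) ∧ p) — fails at 4.
  j=5: G[<=2] ((r ∨ ¬q) ∧ p) — fails at 5.
  j=6: G[<=2] ((r ∨ ¬q) ∧ p) — fails at 6.
  j=7: G[<=2] ((r ∨ ¬q) ∧ p) — fails at 8.
No j in the window works → until fails.

False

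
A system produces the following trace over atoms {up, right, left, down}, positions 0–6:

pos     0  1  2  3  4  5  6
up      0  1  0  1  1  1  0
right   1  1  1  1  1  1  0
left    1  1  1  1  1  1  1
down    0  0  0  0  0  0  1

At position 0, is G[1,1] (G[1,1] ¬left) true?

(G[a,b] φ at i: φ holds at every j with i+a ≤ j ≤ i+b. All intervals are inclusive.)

Check G[1,1] ¬left at every j in [1,1]:
  j=1: fails at 2
Fails at j=1 → formula fails.

False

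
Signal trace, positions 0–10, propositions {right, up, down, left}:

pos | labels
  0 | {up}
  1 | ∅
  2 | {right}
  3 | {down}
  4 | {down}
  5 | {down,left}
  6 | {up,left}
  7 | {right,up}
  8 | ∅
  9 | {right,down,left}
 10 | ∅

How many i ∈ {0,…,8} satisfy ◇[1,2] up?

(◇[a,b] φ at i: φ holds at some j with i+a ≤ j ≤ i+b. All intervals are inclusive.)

Evaluate at each i in [0,8]:
  i=0: ✗ (none in [1,2])
  i=1: ✗ (none in [2,3])
  i=2: ✗ (none in [3,4])
  i=3: ✗ (none in [4,5])
  i=4: ✓ (witness j=6)
  i=5: ✓ (witness j=6)
  i=6: ✓ (witness j=7)
  i=7: ✗ (none in [8,9])
  i=8: ✗ (none in [9,10])
Positions where it holds: {4, 5, 6} → 3.

3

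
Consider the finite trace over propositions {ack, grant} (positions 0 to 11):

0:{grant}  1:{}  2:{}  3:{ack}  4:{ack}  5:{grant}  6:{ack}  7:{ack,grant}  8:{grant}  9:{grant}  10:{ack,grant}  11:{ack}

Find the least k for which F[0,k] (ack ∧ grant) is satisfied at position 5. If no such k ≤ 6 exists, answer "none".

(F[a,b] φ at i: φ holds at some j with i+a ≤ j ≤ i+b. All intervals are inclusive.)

Scan j = 5,6,… for (ack ∧ grant):
  j=5: fails
  j=6: fails
  j=7: holds
First hit at j=7, so smallest k = 7-5 = 2.

2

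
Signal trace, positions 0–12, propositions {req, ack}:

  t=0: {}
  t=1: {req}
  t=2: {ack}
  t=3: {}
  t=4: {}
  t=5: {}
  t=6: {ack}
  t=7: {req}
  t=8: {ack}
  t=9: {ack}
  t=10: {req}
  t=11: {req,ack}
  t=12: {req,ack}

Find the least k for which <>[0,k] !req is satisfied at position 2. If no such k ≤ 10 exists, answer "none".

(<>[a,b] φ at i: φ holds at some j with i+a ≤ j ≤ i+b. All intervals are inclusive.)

Scan j = 2,3,… for !req:
  j=2: holds
First hit at j=2, so smallest k = 2-2 = 0.

0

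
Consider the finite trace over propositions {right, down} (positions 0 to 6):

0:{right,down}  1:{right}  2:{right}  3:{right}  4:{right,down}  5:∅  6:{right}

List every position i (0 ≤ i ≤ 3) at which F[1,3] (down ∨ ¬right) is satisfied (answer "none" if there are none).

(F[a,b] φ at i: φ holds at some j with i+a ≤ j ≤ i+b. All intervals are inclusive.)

Evaluate at each i in [0,3]:
  i=0: ✗ (none in [1,3])
  i=1: ✓ (witness j=4)
  i=2: ✓ (witness j=4)
  i=3: ✓ (witness j=4)

1, 2, 3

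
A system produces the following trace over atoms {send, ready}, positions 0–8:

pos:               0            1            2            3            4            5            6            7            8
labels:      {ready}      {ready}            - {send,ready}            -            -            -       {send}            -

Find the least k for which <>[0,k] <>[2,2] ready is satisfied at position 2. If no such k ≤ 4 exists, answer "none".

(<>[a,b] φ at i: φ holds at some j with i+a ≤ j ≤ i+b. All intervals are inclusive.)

none

Scan j = 2,3,… for <>[2,2] ready:
  j=2: fails
  j=3: fails
  j=4: fails
  j=5: fails
  j=6: fails
No j in [2,6] satisfies it → none.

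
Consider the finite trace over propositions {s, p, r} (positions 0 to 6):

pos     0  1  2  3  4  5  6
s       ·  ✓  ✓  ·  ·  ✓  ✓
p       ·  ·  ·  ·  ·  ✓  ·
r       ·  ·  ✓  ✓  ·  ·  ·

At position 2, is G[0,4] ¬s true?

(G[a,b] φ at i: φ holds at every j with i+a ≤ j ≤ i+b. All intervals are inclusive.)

Check ¬s at every j in [2,6]:
  j=2: false
  j=3: true
  j=4: true
  j=5: false
  j=6: false
Fails at j=2 → formula fails.

No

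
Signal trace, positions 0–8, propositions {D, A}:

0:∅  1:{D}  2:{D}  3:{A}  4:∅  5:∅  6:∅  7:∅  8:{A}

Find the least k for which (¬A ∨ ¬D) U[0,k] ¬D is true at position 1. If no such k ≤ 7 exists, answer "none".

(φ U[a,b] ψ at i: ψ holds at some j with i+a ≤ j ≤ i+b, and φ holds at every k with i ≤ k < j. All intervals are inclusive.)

2

Need earliest j ≥ 1 with ¬D, and (¬A ∨ ¬D) at every k in [1,j-1].
  j=1: rhs fails.
  j=2: rhs fails.
  j=3: rhs holds; lhs holds on [1,2]. k = 2.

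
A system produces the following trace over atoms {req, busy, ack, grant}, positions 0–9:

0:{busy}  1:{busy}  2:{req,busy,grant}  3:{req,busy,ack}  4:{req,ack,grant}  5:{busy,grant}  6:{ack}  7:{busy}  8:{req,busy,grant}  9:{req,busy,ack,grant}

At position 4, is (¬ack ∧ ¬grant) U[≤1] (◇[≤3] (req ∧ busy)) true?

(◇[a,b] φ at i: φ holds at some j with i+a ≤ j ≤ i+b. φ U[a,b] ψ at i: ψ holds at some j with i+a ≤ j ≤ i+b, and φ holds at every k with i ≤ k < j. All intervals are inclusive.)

No

Need some j in [4,5] with ◇[≤3] (req ∧ busy), and (¬ack ∧ ¬grant) at every k in [4,j-1].
  j=4: ◇[≤3] (req ∧ busy) — fails (none in [4,7]).
  j=5: ◇[≤3] (req ∧ busy) holds, but (¬ack ∧ ¬grant) fails at k=4 → not this j.
No j in the window works → until fails.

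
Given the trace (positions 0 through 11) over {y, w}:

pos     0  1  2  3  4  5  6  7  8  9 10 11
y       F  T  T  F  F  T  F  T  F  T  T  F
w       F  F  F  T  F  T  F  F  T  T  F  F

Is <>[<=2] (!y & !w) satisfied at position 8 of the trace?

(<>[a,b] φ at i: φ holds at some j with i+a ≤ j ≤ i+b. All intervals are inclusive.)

Check (!y & !w) at each j in [8,10]:
  j=8: false
  j=9: false
  j=10: false
No position in the window satisfies it → formula fails.

False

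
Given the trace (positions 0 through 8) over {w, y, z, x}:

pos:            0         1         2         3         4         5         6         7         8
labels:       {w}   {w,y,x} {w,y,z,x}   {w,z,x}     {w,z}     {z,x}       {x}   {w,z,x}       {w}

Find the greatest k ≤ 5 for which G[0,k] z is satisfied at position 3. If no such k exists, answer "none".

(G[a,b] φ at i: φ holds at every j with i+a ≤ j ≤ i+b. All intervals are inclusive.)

z must hold from j=3 onward; find where it first fails.
  j=3: holds
  j=4: holds
  j=5: holds
  j=6: fails
Holds on [3,5], so largest k = 2.

2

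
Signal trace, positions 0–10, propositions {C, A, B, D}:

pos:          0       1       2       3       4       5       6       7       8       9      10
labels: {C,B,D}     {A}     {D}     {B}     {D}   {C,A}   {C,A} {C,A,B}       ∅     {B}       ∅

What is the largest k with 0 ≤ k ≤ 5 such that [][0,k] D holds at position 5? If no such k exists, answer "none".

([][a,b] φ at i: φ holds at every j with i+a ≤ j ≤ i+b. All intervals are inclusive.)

D must hold from j=5 onward; find where it first fails.
  j=5: fails → no k works.

none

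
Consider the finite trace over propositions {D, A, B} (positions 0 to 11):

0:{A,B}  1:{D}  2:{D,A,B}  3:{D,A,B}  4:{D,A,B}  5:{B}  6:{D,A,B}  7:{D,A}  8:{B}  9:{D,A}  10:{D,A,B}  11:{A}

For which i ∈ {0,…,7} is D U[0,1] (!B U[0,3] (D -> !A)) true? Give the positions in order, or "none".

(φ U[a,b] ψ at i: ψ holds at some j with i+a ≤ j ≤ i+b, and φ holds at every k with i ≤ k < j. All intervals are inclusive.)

0, 1, 4, 5, 6, 7

Evaluate at each i in [0,7]:
  i=0: ✓ (rhs at j=0)
  i=1: ✓ (rhs at j=1)
  i=2: ✗ (no rhs in [2,3])
  i=3: ✗ (no rhs in [3,4])
  i=4: ✓ (rhs at j=5; lhs holds on [4,4])
  i=5: ✓ (rhs at j=5)
  i=6: ✓ (rhs at j=7; lhs holds on [6,6])
  i=7: ✓ (rhs at j=7)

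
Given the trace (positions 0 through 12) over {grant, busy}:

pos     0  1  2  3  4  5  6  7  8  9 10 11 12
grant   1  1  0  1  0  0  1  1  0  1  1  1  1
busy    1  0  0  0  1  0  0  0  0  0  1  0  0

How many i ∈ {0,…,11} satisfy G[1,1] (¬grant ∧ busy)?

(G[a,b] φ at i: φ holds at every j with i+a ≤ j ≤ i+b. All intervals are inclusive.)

1

Evaluate at each i in [0,11]:
  i=0: ✗ (fails at j=1)
  i=1: ✗ (fails at j=2)
  i=2: ✗ (fails at j=3)
  i=3: ✓ (all of [4,4])
  i=4: ✗ (fails at j=5)
  i=5: ✗ (fails at j=6)
  i=6: ✗ (fails at j=7)
  i=7: ✗ (fails at j=8)
  i=8: ✗ (fails at j=9)
  i=9: ✗ (fails at j=10)
  i=10: ✗ (fails at j=11)
  i=11: ✗ (fails at j=12)
Positions where it holds: {3} → 1.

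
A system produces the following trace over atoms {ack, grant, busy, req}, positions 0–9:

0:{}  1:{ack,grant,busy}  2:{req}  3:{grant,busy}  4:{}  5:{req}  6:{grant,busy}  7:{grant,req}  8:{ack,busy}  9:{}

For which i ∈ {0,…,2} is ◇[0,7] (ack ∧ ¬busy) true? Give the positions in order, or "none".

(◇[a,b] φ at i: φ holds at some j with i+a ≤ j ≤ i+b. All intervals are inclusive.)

none

Evaluate at each i in [0,2]:
  i=0: ✗ (none in [0,7])
  i=1: ✗ (none in [1,8])
  i=2: ✗ (none in [2,9])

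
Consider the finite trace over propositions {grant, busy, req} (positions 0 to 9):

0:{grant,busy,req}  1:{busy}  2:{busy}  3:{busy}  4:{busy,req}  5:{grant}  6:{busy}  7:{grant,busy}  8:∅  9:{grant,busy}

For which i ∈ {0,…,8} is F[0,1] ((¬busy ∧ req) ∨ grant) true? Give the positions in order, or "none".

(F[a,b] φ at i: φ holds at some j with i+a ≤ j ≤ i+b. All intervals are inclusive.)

0, 4, 5, 6, 7, 8

Evaluate at each i in [0,8]:
  i=0: ✓ (witness j=0)
  i=1: ✗ (none in [1,2])
  i=2: ✗ (none in [2,3])
  i=3: ✗ (none in [3,4])
  i=4: ✓ (witness j=5)
  i=5: ✓ (witness j=5)
  i=6: ✓ (witness j=7)
  i=7: ✓ (witness j=7)
  i=8: ✓ (witness j=9)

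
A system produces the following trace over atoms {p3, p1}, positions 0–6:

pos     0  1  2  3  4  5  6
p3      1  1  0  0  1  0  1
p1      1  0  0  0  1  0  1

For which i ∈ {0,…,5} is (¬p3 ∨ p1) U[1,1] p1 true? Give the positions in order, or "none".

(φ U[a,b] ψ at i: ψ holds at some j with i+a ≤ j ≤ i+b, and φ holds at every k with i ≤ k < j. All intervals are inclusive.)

Evaluate at each i in [0,5]:
  i=0: ✗ (no rhs in [1,1])
  i=1: ✗ (no rhs in [2,2])
  i=2: ✗ (no rhs in [3,3])
  i=3: ✓ (rhs at j=4; lhs holds on [3,3])
  i=4: ✗ (no rhs in [5,5])
  i=5: ✓ (rhs at j=6; lhs holds on [5,5])

3, 5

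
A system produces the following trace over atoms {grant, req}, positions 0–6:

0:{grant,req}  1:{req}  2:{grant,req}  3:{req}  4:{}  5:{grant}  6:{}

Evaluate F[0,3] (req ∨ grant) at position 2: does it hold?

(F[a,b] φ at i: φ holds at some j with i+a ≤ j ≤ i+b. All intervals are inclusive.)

Check (req ∨ grant) at each j in [2,5]:
  j=2: true
  j=3: true
  j=4: false
  j=5: true
Found at j=2 → formula holds.

Yes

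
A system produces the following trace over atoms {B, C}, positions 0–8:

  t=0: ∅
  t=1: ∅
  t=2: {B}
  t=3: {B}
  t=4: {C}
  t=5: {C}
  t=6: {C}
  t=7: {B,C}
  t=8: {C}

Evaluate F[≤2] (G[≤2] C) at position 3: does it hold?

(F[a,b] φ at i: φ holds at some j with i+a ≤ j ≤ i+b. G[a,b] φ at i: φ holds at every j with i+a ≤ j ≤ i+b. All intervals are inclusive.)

Check G[≤2] C at each j in [3,5]:
  j=3: fails at 3
  j=4: holds on [4,6]
  j=5: holds on [5,7]
Found at j=4 → formula holds.

Yes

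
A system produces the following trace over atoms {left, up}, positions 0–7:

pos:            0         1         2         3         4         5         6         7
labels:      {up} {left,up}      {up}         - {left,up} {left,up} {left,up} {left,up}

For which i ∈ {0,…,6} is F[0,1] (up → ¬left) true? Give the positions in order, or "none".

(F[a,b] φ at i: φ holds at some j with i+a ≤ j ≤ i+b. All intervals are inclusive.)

0, 1, 2, 3

Evaluate at each i in [0,6]:
  i=0: ✓ (witness j=0)
  i=1: ✓ (witness j=2)
  i=2: ✓ (witness j=2)
  i=3: ✓ (witness j=3)
  i=4: ✗ (none in [4,5])
  i=5: ✗ (none in [5,6])
  i=6: ✗ (none in [6,7])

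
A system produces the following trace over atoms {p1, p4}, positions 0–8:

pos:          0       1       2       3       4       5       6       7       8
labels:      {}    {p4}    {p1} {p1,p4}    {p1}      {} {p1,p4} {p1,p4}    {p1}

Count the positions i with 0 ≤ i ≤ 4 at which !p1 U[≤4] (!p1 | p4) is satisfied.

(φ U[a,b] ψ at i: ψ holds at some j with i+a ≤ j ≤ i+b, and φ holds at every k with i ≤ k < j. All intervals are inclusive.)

3

Evaluate at each i in [0,4]:
  i=0: ✓ (rhs at j=0)
  i=1: ✓ (rhs at j=1)
  i=2: ✗ (lhs fails at k=2 before rhs at j=3)
  i=3: ✓ (rhs at j=3)
  i=4: ✗ (lhs fails at k=4 before rhs at j=5)
Positions where it holds: {0, 1, 3} → 3.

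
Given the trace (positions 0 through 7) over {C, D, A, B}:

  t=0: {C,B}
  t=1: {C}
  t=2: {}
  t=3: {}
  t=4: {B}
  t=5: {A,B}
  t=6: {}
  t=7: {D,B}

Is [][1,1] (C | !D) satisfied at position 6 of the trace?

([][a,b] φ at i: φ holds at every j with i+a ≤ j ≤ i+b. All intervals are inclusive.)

Check (C | !D) at every j in [7,7]:
  j=7: false
Fails at j=7 → formula fails.

False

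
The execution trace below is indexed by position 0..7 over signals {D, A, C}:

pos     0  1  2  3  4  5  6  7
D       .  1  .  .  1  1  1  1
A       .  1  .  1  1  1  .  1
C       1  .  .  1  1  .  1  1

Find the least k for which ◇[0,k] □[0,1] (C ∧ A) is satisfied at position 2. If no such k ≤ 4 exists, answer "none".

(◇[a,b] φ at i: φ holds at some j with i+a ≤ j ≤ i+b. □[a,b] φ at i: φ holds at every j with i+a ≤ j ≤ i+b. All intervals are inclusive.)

1

Scan j = 2,3,… for □[0,1] (C ∧ A):
  j=2: fails
  j=3: holds
First hit at j=3, so smallest k = 3-2 = 1.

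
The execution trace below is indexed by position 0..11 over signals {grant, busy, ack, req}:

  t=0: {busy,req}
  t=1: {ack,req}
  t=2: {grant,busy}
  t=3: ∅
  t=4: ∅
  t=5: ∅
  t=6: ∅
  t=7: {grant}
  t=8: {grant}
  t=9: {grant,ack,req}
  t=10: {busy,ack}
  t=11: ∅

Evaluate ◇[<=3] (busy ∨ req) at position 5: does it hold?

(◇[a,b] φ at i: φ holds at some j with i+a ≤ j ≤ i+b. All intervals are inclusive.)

Does not hold

Check (busy ∨ req) at each j in [5,8]:
  j=5: false
  j=6: false
  j=7: false
  j=8: false
No position in the window satisfies it → formula fails.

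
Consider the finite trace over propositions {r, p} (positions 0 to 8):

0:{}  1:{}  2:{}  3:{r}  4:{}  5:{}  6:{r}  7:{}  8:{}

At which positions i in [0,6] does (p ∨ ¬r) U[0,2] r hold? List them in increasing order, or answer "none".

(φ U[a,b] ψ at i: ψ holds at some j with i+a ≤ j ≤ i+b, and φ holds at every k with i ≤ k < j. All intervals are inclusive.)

1, 2, 3, 4, 5, 6

Evaluate at each i in [0,6]:
  i=0: ✗ (no rhs in [0,2])
  i=1: ✓ (rhs at j=3; lhs holds on [1,2])
  i=2: ✓ (rhs at j=3; lhs holds on [2,2])
  i=3: ✓ (rhs at j=3)
  i=4: ✓ (rhs at j=6; lhs holds on [4,5])
  i=5: ✓ (rhs at j=6; lhs holds on [5,5])
  i=6: ✓ (rhs at j=6)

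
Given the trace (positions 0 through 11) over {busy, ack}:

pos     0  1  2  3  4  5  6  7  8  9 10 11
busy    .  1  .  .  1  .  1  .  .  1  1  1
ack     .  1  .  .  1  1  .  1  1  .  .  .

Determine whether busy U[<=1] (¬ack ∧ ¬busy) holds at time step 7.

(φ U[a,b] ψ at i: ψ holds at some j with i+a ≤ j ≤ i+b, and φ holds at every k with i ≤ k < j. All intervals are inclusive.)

Need some j in [7,8] with (¬ack ∧ ¬busy), and busy at every k in [7,j-1].
  j=7: (¬ack ∧ ¬busy) false.
  j=8: (¬ack ∧ ¬busy) false.
No j in the window works → until fails.

False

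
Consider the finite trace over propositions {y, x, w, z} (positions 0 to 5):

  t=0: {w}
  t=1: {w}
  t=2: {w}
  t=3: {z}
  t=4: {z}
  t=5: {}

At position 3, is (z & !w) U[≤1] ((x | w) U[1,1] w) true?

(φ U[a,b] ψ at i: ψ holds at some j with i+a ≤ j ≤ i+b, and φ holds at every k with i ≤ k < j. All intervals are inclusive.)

No

Need some j in [3,4] with ((x | w) U[1,1] w), and (z & !w) at every k in [3,j-1].
  j=3: ((x | w) U[1,1] w) — fails.
  j=4: ((x | w) U[1,1] w) — fails.
No j in the window works → until fails.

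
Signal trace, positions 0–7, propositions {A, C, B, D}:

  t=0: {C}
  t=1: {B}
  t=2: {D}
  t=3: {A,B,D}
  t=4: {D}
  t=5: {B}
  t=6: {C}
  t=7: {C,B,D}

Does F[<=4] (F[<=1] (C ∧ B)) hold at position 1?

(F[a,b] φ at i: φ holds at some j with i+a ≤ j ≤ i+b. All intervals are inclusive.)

Check F[<=1] (C ∧ B) at each j in [1,5]:
  j=1: fails (none in [1,2])
  j=2: fails (none in [2,3])
  j=3: fails (none in [3,4])
  j=4: fails (none in [4,5])
  j=5: fails (none in [5,6])
No position in the window satisfies it → formula fails.

No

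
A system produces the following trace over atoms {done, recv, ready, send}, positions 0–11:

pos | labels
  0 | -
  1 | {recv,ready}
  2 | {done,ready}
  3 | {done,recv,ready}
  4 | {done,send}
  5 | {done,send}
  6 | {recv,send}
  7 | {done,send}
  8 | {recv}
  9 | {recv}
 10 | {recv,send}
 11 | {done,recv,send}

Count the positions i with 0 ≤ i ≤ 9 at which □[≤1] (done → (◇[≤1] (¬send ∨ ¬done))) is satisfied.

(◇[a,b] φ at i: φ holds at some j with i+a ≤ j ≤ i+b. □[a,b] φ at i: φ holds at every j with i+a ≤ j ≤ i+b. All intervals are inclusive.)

8

Evaluate at each i in [0,9]:
  i=0: ✓ (all of [0,1])
  i=1: ✓ (all of [1,2])
  i=2: ✓ (all of [2,3])
  i=3: ✗ (fails at j=4)
  i=4: ✗ (fails at j=4)
  i=5: ✓ (all of [5,6])
  i=6: ✓ (all of [6,7])
  i=7: ✓ (all of [7,8])
  i=8: ✓ (all of [8,9])
  i=9: ✓ (all of [9,10])
Positions where it holds: {0, 1, 2, 5, 6, 7, 8, 9} → 8.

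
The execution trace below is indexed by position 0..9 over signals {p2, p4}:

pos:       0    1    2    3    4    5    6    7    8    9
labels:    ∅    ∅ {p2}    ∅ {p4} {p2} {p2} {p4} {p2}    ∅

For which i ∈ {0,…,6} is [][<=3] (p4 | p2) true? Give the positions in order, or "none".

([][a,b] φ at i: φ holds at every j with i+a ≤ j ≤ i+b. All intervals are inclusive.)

4, 5

Evaluate at each i in [0,6]:
  i=0: ✗ (fails at j=0)
  i=1: ✗ (fails at j=1)
  i=2: ✗ (fails at j=3)
  i=3: ✗ (fails at j=3)
  i=4: ✓ (all of [4,7])
  i=5: ✓ (all of [5,8])
  i=6: ✗ (fails at j=9)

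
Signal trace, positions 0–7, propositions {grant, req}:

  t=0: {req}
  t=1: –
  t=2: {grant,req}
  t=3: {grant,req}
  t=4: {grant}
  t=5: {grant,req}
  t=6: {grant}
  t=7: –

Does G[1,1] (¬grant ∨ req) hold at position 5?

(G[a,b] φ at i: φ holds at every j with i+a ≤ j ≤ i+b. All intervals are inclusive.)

Check (¬grant ∨ req) at every j in [6,6]:
  j=6: false
Fails at j=6 → formula fails.

Does not hold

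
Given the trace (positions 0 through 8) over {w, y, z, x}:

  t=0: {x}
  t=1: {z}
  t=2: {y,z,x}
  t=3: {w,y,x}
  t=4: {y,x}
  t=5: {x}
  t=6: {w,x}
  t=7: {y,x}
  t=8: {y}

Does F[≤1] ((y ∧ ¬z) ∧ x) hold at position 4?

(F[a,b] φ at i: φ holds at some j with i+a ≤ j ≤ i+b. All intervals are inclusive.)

Check ((y ∧ ¬z) ∧ x) at each j in [4,5]:
  j=4: true
  j=5: false
Found at j=4 → formula holds.

Holds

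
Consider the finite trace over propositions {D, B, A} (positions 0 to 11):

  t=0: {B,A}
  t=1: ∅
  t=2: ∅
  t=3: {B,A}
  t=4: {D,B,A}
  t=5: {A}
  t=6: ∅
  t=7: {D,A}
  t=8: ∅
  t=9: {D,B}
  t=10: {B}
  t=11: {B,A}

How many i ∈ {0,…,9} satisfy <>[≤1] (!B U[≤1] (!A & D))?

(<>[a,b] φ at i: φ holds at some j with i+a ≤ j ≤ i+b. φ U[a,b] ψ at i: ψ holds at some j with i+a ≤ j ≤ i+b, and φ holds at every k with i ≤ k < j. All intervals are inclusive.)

3

Evaluate at each i in [0,9]:
  i=0: ✗ (none in [0,1])
  i=1: ✗ (none in [1,2])
  i=2: ✗ (none in [2,3])
  i=3: ✗ (none in [3,4])
  i=4: ✗ (none in [4,5])
  i=5: ✗ (none in [5,6])
  i=6: ✗ (none in [6,7])
  i=7: ✓ (witness j=8)
  i=8: ✓ (witness j=8)
  i=9: ✓ (witness j=9)
Positions where it holds: {7, 8, 9} → 3.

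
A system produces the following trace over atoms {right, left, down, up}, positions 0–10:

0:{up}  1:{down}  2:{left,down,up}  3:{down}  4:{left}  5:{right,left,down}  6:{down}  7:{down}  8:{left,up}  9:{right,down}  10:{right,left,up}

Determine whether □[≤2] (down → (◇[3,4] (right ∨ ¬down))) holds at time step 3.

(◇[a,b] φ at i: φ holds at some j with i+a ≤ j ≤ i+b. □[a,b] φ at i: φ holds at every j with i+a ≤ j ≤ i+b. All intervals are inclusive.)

False

Check (down → (◇[3,4] (right ∨ ¬down))) at every j in [3,5]:
  j=3: antecedent true; consequent fails (none in [6,7]) → ✗
  j=4: antecedent false → ✓
  j=5: antecedent true; consequent holds (witness at 8) → ✓
Fails at j=3 → formula fails.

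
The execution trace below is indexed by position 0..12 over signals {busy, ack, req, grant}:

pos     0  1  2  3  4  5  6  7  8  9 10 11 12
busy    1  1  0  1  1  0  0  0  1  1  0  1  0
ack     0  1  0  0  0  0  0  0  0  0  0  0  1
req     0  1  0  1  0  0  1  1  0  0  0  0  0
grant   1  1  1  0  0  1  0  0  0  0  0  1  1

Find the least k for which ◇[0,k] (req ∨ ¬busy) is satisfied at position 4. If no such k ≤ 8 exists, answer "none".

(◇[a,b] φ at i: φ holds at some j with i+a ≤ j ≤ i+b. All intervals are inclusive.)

1

Scan j = 4,5,… for (req ∨ ¬busy):
  j=4: fails
  j=5: holds
First hit at j=5, so smallest k = 5-4 = 1.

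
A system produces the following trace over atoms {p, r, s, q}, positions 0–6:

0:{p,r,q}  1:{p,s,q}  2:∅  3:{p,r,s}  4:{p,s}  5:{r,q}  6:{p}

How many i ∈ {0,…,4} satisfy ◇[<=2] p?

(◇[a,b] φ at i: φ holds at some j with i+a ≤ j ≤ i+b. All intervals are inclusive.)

5

Evaluate at each i in [0,4]:
  i=0: ✓ (witness j=0)
  i=1: ✓ (witness j=1)
  i=2: ✓ (witness j=3)
  i=3: ✓ (witness j=3)
  i=4: ✓ (witness j=4)
Positions where it holds: {0, 1, 2, 3, 4} → 5.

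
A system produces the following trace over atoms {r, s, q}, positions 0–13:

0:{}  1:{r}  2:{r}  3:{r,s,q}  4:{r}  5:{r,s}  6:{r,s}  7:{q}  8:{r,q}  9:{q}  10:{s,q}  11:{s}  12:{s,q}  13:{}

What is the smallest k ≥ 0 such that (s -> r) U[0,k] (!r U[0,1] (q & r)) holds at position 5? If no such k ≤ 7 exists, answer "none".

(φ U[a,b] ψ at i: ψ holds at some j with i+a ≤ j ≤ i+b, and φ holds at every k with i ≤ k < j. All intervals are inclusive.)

2

Need earliest j ≥ 5 with (!r U[0,1] (q & r)), and (s -> r) at every k in [5,j-1].
  j=5: rhs fails.
  j=6: rhs fails.
  j=7: rhs holds; lhs holds on [5,6]. k = 2.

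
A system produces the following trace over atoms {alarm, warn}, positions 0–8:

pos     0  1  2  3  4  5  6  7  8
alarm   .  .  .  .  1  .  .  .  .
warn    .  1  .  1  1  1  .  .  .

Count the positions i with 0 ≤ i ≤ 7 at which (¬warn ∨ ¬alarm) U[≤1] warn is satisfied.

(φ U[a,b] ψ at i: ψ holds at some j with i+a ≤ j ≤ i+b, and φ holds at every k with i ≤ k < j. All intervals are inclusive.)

6

Evaluate at each i in [0,7]:
  i=0: ✓ (rhs at j=1; lhs holds on [0,0])
  i=1: ✓ (rhs at j=1)
  i=2: ✓ (rhs at j=3; lhs holds on [2,2])
  i=3: ✓ (rhs at j=3)
  i=4: ✓ (rhs at j=4)
  i=5: ✓ (rhs at j=5)
  i=6: ✗ (no rhs in [6,7])
  i=7: ✗ (no rhs in [7,8])
Positions where it holds: {0, 1, 2, 3, 4, 5} → 6.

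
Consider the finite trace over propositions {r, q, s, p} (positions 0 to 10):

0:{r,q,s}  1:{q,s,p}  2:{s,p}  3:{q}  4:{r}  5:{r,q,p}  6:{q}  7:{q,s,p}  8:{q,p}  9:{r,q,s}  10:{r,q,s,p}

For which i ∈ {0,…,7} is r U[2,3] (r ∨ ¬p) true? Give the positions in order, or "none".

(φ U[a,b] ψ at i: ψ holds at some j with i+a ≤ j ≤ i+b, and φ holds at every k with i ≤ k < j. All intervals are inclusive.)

Evaluate at each i in [0,7]:
  i=0: ✗ (lhs fails at k=1 before rhs at j=3)
  i=1: ✗ (lhs fails at k=1 before rhs at j=3)
  i=2: ✗ (lhs fails at k=2 before rhs at j=4)
  i=3: ✗ (lhs fails at k=3 before rhs at j=5)
  i=4: ✓ (rhs at j=6; lhs holds on [4,5])
  i=5: ✗ (no rhs in [7,8])
  i=6: ✗ (lhs fails at k=6 before rhs at j=9)
  i=7: ✗ (lhs fails at k=7 before rhs at j=9)

4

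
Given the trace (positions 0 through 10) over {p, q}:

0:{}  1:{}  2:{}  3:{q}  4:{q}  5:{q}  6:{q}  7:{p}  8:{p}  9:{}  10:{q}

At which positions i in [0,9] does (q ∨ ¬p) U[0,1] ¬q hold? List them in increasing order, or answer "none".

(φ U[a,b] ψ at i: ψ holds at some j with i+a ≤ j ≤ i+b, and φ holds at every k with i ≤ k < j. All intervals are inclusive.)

0, 1, 2, 6, 7, 8, 9

Evaluate at each i in [0,9]:
  i=0: ✓ (rhs at j=0)
  i=1: ✓ (rhs at j=1)
  i=2: ✓ (rhs at j=2)
  i=3: ✗ (no rhs in [3,4])
  i=4: ✗ (no rhs in [4,5])
  i=5: ✗ (no rhs in [5,6])
  i=6: ✓ (rhs at j=7; lhs holds on [6,6])
  i=7: ✓ (rhs at j=7)
  i=8: ✓ (rhs at j=8)
  i=9: ✓ (rhs at j=9)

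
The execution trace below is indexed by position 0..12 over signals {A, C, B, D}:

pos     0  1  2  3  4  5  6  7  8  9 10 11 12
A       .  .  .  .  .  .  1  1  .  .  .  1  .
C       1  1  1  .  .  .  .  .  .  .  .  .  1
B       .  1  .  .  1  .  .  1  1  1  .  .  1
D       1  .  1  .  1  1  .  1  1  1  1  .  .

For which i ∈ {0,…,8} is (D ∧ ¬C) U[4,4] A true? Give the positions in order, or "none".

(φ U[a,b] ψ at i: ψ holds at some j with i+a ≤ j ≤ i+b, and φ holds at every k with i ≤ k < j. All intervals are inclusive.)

Evaluate at each i in [0,8]:
  i=0: ✗ (no rhs in [4,4])
  i=1: ✗ (no rhs in [5,5])
  i=2: ✗ (lhs fails at k=2 before rhs at j=6)
  i=3: ✗ (lhs fails at k=3 before rhs at j=7)
  i=4: ✗ (no rhs in [8,8])
  i=5: ✗ (no rhs in [9,9])
  i=6: ✗ (no rhs in [10,10])
  i=7: ✓ (rhs at j=11; lhs holds on [7,10])
  i=8: ✗ (no rhs in [12,12])

7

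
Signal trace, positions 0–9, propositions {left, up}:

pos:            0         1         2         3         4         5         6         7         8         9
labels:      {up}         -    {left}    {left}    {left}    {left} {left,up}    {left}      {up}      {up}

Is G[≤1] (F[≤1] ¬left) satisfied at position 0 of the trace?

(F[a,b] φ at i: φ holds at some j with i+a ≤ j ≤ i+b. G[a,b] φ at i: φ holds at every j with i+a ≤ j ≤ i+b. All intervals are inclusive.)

Check F[≤1] ¬left at every j in [0,1]:
  j=0: holds (witness at 0)
  j=1: holds (witness at 1)
All positions satisfy it → formula holds.

Holds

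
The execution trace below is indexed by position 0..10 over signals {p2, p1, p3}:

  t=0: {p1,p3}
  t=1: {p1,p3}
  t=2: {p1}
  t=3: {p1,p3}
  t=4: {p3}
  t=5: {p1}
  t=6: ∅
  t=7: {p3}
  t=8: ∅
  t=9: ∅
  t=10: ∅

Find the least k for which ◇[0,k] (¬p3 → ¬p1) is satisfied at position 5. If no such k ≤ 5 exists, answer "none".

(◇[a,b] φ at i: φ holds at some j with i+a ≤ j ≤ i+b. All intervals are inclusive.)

1

Scan j = 5,6,… for (¬p3 → ¬p1):
  j=5: fails
  j=6: holds
First hit at j=6, so smallest k = 6-5 = 1.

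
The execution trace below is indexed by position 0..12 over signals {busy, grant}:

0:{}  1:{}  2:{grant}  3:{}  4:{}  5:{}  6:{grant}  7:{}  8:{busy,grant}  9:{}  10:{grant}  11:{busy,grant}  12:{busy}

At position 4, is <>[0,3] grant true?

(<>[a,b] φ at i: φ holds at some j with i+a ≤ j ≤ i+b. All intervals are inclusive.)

Check grant at each j in [4,7]:
  j=4: false
  j=5: false
  j=6: true
  j=7: false
Found at j=6 → formula holds.

Holds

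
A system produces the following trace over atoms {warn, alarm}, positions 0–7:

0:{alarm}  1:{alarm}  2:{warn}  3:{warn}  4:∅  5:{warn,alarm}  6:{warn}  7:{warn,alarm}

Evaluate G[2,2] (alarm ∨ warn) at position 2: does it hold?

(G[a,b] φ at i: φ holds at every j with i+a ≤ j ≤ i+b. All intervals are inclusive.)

Check (alarm ∨ warn) at every j in [4,4]:
  j=4: false
Fails at j=4 → formula fails.

Does not hold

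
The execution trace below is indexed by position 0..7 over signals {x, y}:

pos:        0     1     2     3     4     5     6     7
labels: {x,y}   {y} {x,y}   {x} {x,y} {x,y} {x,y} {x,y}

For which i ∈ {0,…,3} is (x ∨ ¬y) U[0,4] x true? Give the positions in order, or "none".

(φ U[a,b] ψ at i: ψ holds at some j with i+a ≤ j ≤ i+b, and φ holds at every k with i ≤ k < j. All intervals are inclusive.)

0, 2, 3

Evaluate at each i in [0,3]:
  i=0: ✓ (rhs at j=0)
  i=1: ✗ (lhs fails at k=1 before rhs at j=2)
  i=2: ✓ (rhs at j=2)
  i=3: ✓ (rhs at j=3)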